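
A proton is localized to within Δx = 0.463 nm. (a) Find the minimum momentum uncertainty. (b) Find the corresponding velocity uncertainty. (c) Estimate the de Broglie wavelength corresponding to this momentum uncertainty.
(a) Δp_min = 1.139 × 10^-25 kg·m/s
(b) Δv_min = 68.088 m/s
(c) λ_dB = 5.818 nm

Step-by-step:

(a) From the uncertainty principle:
Δp_min = ℏ/(2Δx) = (1.055e-34 J·s)/(2 × 4.630e-10 m) = 1.139e-25 kg·m/s

(b) The velocity uncertainty:
Δv = Δp/m = (1.139e-25 kg·m/s)/(1.673e-27 kg) = 6.809e+01 m/s = 68.088 m/s

(c) The de Broglie wavelength for this momentum:
λ = h/p = (6.626e-34 J·s)/(1.139e-25 kg·m/s) = 5.818e-09 m = 5.818 nm

Note: The de Broglie wavelength is comparable to the localization size, as expected from wave-particle duality.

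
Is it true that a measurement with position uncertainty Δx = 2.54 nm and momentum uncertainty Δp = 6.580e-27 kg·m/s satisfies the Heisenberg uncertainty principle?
No, it violates the uncertainty principle (impossible measurement).

Calculate the product ΔxΔp:
ΔxΔp = (2.540e-09 m) × (6.580e-27 kg·m/s)
ΔxΔp = 1.671e-35 J·s

Compare to the minimum allowed value ℏ/2:
ℏ/2 = 5.273e-35 J·s

Since ΔxΔp = 1.671e-35 J·s < 5.273e-35 J·s = ℏ/2,
the measurement violates the uncertainty principle.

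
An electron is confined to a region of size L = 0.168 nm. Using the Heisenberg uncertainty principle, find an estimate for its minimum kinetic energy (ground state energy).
337.477 meV

Using the uncertainty principle to estimate ground state energy:

1. The position uncertainty is approximately the confinement size:
   Δx ≈ L = 1.680e-10 m

2. From ΔxΔp ≥ ℏ/2, the minimum momentum uncertainty is:
   Δp ≈ ℏ/(2L) = 3.139e-25 kg·m/s

3. The kinetic energy is approximately:
   KE ≈ (Δp)²/(2m) = (3.139e-25)²/(2 × 9.109e-31 kg)
   KE ≈ 5.407e-20 J = 337.477 meV

This is an order-of-magnitude estimate of the ground state energy.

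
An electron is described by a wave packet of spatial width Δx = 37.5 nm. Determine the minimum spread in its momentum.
1.406 × 10^-27 kg·m/s

For a wave packet, the spatial width Δx and momentum spread Δp are related by the uncertainty principle:
ΔxΔp ≥ ℏ/2

The minimum momentum spread is:
Δp_min = ℏ/(2Δx)
Δp_min = (1.055e-34 J·s) / (2 × 3.750e-08 m)
Δp_min = 1.406e-27 kg·m/s

A wave packet cannot have both a well-defined position and well-defined momentum.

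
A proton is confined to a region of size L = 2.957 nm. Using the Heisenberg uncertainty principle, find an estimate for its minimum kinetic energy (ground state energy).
593.269 neV

Using the uncertainty principle to estimate ground state energy:

1. The position uncertainty is approximately the confinement size:
   Δx ≈ L = 2.957e-09 m

2. From ΔxΔp ≥ ℏ/2, the minimum momentum uncertainty is:
   Δp ≈ ℏ/(2L) = 1.783e-26 kg·m/s

3. The kinetic energy is approximately:
   KE ≈ (Δp)²/(2m) = (1.783e-26)²/(2 × 1.673e-27 kg)
   KE ≈ 9.505e-26 J = 593.269 neV

This is an order-of-magnitude estimate of the ground state energy.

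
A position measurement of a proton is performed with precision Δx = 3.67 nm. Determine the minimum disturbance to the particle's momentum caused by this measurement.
1.437 × 10^-26 kg·m/s

The uncertainty principle implies that measuring position disturbs momentum:
ΔxΔp ≥ ℏ/2

When we measure position with precision Δx, we necessarily introduce a momentum uncertainty:
Δp ≥ ℏ/(2Δx)
Δp_min = (1.055e-34 J·s) / (2 × 3.670e-09 m)
Δp_min = 1.437e-26 kg·m/s

The more precisely we measure position, the greater the momentum disturbance.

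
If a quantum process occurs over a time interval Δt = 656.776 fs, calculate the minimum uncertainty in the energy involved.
501.093 μeV

Using the energy-time uncertainty principle:
ΔEΔt ≥ ℏ/2

The minimum uncertainty in energy is:
ΔE_min = ℏ/(2Δt)
ΔE_min = (1.055e-34 J·s) / (2 × 6.568e-13 s)
ΔE_min = 8.028e-23 J = 501.093 μeV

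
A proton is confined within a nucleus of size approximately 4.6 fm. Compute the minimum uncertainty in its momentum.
1.146 × 10^-20 kg·m/s

Using the Heisenberg uncertainty principle:
ΔxΔp ≥ ℏ/2

With Δx ≈ L = 4.600e-15 m (the confinement size):
Δp_min = ℏ/(2Δx)
Δp_min = (1.055e-34 J·s) / (2 × 4.600e-15 m)
Δp_min = 1.146e-20 kg·m/s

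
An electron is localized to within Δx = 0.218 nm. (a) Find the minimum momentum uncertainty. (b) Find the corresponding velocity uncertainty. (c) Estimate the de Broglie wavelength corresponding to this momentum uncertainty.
(a) Δp_min = 2.419 × 10^-25 kg·m/s
(b) Δv_min = 265.522 km/s
(c) λ_dB = 2.739 nm

Step-by-step:

(a) From the uncertainty principle:
Δp_min = ℏ/(2Δx) = (1.055e-34 J·s)/(2 × 2.180e-10 m) = 2.419e-25 kg·m/s

(b) The velocity uncertainty:
Δv = Δp/m = (2.419e-25 kg·m/s)/(9.109e-31 kg) = 2.655e+05 m/s = 265.522 km/s

(c) The de Broglie wavelength for this momentum:
λ = h/p = (6.626e-34 J·s)/(2.419e-25 kg·m/s) = 2.739e-09 m = 2.739 nm

Note: The de Broglie wavelength is comparable to the localization size, as expected from wave-particle duality.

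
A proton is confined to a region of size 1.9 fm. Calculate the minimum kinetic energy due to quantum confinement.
1.437 MeV

Using the uncertainty principle:

1. Position uncertainty: Δx ≈ 1.900e-15 m
2. Minimum momentum uncertainty: Δp = ℏ/(2Δx) = 2.775e-20 kg·m/s
3. Minimum kinetic energy:
   KE = (Δp)²/(2m) = (2.775e-20)²/(2 × 1.673e-27 kg)
   KE = 2.302e-13 J = 1.437 MeV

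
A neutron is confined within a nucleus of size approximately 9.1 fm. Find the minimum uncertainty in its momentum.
5.794 × 10^-21 kg·m/s

Using the Heisenberg uncertainty principle:
ΔxΔp ≥ ℏ/2

With Δx ≈ L = 9.100e-15 m (the confinement size):
Δp_min = ℏ/(2Δx)
Δp_min = (1.055e-34 J·s) / (2 × 9.100e-15 m)
Δp_min = 5.794e-21 kg·m/s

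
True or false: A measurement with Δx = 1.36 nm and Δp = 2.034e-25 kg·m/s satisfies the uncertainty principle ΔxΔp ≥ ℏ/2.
Yes, it satisfies the uncertainty principle.

Calculate the product ΔxΔp:
ΔxΔp = (1.360e-09 m) × (2.034e-25 kg·m/s)
ΔxΔp = 2.766e-34 J·s

Compare to the minimum allowed value ℏ/2:
ℏ/2 = 5.273e-35 J·s

Since ΔxΔp = 2.766e-34 J·s ≥ 5.273e-35 J·s = ℏ/2,
the measurement satisfies the uncertainty principle.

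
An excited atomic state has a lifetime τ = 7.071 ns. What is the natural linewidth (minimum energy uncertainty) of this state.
46.543 neV

Using the energy-time uncertainty principle:
ΔEΔt ≥ ℏ/2

The lifetime τ represents the time uncertainty Δt.
The natural linewidth (minimum energy uncertainty) is:

ΔE = ℏ/(2τ)
ΔE = (1.055e-34 J·s) / (2 × 7.071e-09 s)
ΔE = 7.457e-27 J = 46.543 neV

This natural linewidth limits the precision of spectroscopic measurements.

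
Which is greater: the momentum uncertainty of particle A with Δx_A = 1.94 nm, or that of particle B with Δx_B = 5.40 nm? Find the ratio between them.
Particle A has the larger minimum momentum uncertainty, by a factor of 2.78.

For each particle, the minimum momentum uncertainty is Δp_min = ℏ/(2Δx):

Particle A: Δp_A = ℏ/(2×1.940e-09 m) = 2.718e-26 kg·m/s
Particle B: Δp_B = ℏ/(2×5.400e-09 m) = 9.765e-27 kg·m/s

Ratio: Δp_A/Δp_B = 2.78

Since Δp_min ∝ 1/Δx, the particle with smaller position uncertainty (A) has larger momentum uncertainty.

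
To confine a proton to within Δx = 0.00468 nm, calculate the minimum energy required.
236.844 meV

Localizing a particle requires giving it sufficient momentum uncertainty:

1. From uncertainty principle: Δp ≥ ℏ/(2Δx)
   Δp_min = (1.055e-34 J·s) / (2 × 4.680e-12 m)
   Δp_min = 1.127e-23 kg·m/s

2. This momentum uncertainty corresponds to kinetic energy:
   KE ≈ (Δp)²/(2m) = (1.127e-23)²/(2 × 1.673e-27 kg)
   KE = 3.795e-20 J = 236.844 meV

Tighter localization requires more energy.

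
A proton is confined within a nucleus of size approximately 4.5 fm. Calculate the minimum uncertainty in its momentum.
1.172 × 10^-20 kg·m/s

Using the Heisenberg uncertainty principle:
ΔxΔp ≥ ℏ/2

With Δx ≈ L = 4.500e-15 m (the confinement size):
Δp_min = ℏ/(2Δx)
Δp_min = (1.055e-34 J·s) / (2 × 4.500e-15 m)
Δp_min = 1.172e-20 kg·m/s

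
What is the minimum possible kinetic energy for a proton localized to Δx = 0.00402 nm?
320.998 meV

Localizing a particle requires giving it sufficient momentum uncertainty:

1. From uncertainty principle: Δp ≥ ℏ/(2Δx)
   Δp_min = (1.055e-34 J·s) / (2 × 4.020e-12 m)
   Δp_min = 1.312e-23 kg·m/s

2. This momentum uncertainty corresponds to kinetic energy:
   KE ≈ (Δp)²/(2m) = (1.312e-23)²/(2 × 1.673e-27 kg)
   KE = 5.143e-20 J = 320.998 meV

Tighter localization requires more energy.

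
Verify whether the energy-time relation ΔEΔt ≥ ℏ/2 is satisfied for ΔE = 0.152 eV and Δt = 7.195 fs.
Yes, it satisfies the uncertainty relation.

Calculate the product ΔEΔt:
ΔE = 0.152 eV = 2.435e-20 J
ΔEΔt = (2.435e-20 J) × (7.195e-15 s)
ΔEΔt = 1.752e-34 J·s

Compare to the minimum allowed value ℏ/2:
ℏ/2 = 5.273e-35 J·s

Since ΔEΔt = 1.752e-34 J·s ≥ 5.273e-35 J·s = ℏ/2,
this satisfies the uncertainty relation.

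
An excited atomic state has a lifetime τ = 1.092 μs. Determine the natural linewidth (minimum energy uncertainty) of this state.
301.379 peV

Using the energy-time uncertainty principle:
ΔEΔt ≥ ℏ/2

The lifetime τ represents the time uncertainty Δt.
The natural linewidth (minimum energy uncertainty) is:

ΔE = ℏ/(2τ)
ΔE = (1.055e-34 J·s) / (2 × 1.092e-06 s)
ΔE = 4.829e-29 J = 301.379 peV

This natural linewidth limits the precision of spectroscopic measurements.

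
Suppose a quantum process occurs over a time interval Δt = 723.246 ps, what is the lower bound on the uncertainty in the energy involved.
455.040 neV

Using the energy-time uncertainty principle:
ΔEΔt ≥ ℏ/2

The minimum uncertainty in energy is:
ΔE_min = ℏ/(2Δt)
ΔE_min = (1.055e-34 J·s) / (2 × 7.232e-10 s)
ΔE_min = 7.291e-26 J = 455.040 neV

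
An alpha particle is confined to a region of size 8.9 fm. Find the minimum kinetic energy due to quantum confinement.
16.485 keV

Using the uncertainty principle:

1. Position uncertainty: Δx ≈ 8.900e-15 m
2. Minimum momentum uncertainty: Δp = ℏ/(2Δx) = 5.925e-21 kg·m/s
3. Minimum kinetic energy:
   KE = (Δp)²/(2m) = (5.925e-21)²/(2 × 6.645e-27 kg)
   KE = 2.641e-15 J = 16.485 keV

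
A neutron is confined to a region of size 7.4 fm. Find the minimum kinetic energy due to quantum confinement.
94.600 keV

Using the uncertainty principle:

1. Position uncertainty: Δx ≈ 7.400e-15 m
2. Minimum momentum uncertainty: Δp = ℏ/(2Δx) = 7.125e-21 kg·m/s
3. Minimum kinetic energy:
   KE = (Δp)²/(2m) = (7.125e-21)²/(2 × 1.675e-27 kg)
   KE = 1.516e-14 J = 94.600 keV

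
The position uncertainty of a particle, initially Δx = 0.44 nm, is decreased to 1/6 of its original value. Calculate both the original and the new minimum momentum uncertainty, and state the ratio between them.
Original Δp_min = 1.198 × 10^-25 kg·m/s; new Δp'_min = 7.190 × 10^-25 kg·m/s; ratio Δp'_min/Δp_min = 6.

From the uncertainty principle ΔxΔp ≥ ℏ/2, the minimum momentum uncertainty is Δp_min = ℏ/(2Δx).

Original (Δx = 0.44 nm = 4.400e-10 m):
Δp_min = (1.055e-34 J·s)/(2 × 4.400e-10 m) = 1.198e-25 kg·m/s

When Δx → (1/6)Δx:
Δp'_min = ℏ/(2 × (1/6)Δx) = 6 × ℏ/(2Δx) = 6 × Δp_min
Δp'_min = 6 × 1.198e-25 kg·m/s = 7.190e-25 kg·m/s

Since Δp_min ∝ 1/Δx, when Δx is decreased to 1/6 of its original value, Δp_min increases to 6 times its original value.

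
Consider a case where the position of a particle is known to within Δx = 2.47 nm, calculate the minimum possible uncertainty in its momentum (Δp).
2.135 × 10^-26 kg·m/s

Using the Heisenberg uncertainty principle:
ΔxΔp ≥ ℏ/2

The minimum uncertainty in momentum is:
Δp_min = ℏ/(2Δx)
Δp_min = (1.055e-34 J·s) / (2 × 2.470e-09 m)
Δp_min = 2.135e-26 kg·m/s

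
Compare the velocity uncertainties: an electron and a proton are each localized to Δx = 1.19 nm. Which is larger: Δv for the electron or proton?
The electron has the larger minimum velocity uncertainty, by a ratio of 1836.2.

For both particles, Δp_min = ℏ/(2Δx) = 4.431e-26 kg·m/s (same for both).

The velocity uncertainty is Δv = Δp/m:
- electron: Δv = 4.431e-26 / 9.109e-31 = 4.864e+04 m/s = 48.642 km/s
- proton: Δv = 4.431e-26 / 1.673e-27 = 2.649e+01 m/s = 26.491 m/s

Ratio: 4.864e+04 / 2.649e+01 = 1836.2

The lighter particle has larger velocity uncertainty because Δv ∝ 1/m.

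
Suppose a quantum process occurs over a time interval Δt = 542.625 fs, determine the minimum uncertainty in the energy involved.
606.507 μeV

Using the energy-time uncertainty principle:
ΔEΔt ≥ ℏ/2

The minimum uncertainty in energy is:
ΔE_min = ℏ/(2Δt)
ΔE_min = (1.055e-34 J·s) / (2 × 5.426e-13 s)
ΔE_min = 9.717e-23 J = 606.507 μeV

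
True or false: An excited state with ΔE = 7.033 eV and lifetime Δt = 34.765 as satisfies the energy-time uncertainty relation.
No, it violates the uncertainty relation.

Calculate the product ΔEΔt:
ΔE = 7.033 eV = 1.127e-18 J
ΔEΔt = (1.127e-18 J) × (3.477e-17 s)
ΔEΔt = 3.917e-35 J·s

Compare to the minimum allowed value ℏ/2:
ℏ/2 = 5.273e-35 J·s

Since ΔEΔt = 3.917e-35 J·s < 5.273e-35 J·s = ℏ/2,
this violates the uncertainty relation.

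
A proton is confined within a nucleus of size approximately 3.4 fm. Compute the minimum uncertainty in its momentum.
1.551 × 10^-20 kg·m/s

Using the Heisenberg uncertainty principle:
ΔxΔp ≥ ℏ/2

With Δx ≈ L = 3.400e-15 m (the confinement size):
Δp_min = ℏ/(2Δx)
Δp_min = (1.055e-34 J·s) / (2 × 3.400e-15 m)
Δp_min = 1.551e-20 kg·m/s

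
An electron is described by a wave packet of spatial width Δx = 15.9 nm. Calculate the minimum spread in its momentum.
3.316 × 10^-27 kg·m/s

For a wave packet, the spatial width Δx and momentum spread Δp are related by the uncertainty principle:
ΔxΔp ≥ ℏ/2

The minimum momentum spread is:
Δp_min = ℏ/(2Δx)
Δp_min = (1.055e-34 J·s) / (2 × 1.590e-08 m)
Δp_min = 3.316e-27 kg·m/s

A wave packet cannot have both a well-defined position and well-defined momentum.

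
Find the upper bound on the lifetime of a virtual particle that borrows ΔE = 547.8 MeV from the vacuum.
6.008 × 10^-25 s

Using the energy-time uncertainty principle:
ΔEΔt ≥ ℏ/2

For a virtual particle borrowing energy ΔE, the maximum lifetime is:
Δt_max = ℏ/(2ΔE)

Converting energy:
ΔE = 547.8 MeV = 8.777e-11 J

Δt_max = (1.055e-34 J·s) / (2 × 8.777e-11 J)
Δt_max = 6.008e-25 s = 6.008 × 10^-25 s

Virtual particles with higher borrowed energy exist for shorter times.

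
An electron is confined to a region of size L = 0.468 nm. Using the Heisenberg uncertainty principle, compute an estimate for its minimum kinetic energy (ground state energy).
43.488 meV

Using the uncertainty principle to estimate ground state energy:

1. The position uncertainty is approximately the confinement size:
   Δx ≈ L = 4.680e-10 m

2. From ΔxΔp ≥ ℏ/2, the minimum momentum uncertainty is:
   Δp ≈ ℏ/(2L) = 1.127e-25 kg·m/s

3. The kinetic energy is approximately:
   KE ≈ (Δp)²/(2m) = (1.127e-25)²/(2 × 9.109e-31 kg)
   KE ≈ 6.968e-21 J = 43.488 meV

This is an order-of-magnitude estimate of the ground state energy.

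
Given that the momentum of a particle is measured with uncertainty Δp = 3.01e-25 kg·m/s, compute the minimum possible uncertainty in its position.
175.178 pm

Using the Heisenberg uncertainty principle:
ΔxΔp ≥ ℏ/2

The minimum uncertainty in position is:
Δx_min = ℏ/(2Δp)
Δx_min = (1.055e-34 J·s) / (2 × 3.010e-25 kg·m/s)
Δx_min = 1.752e-10 m = 175.178 pm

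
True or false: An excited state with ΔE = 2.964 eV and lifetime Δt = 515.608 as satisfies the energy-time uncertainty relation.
Yes, it satisfies the uncertainty relation.

Calculate the product ΔEΔt:
ΔE = 2.964 eV = 4.749e-19 J
ΔEΔt = (4.749e-19 J) × (5.156e-16 s)
ΔEΔt = 2.449e-34 J·s

Compare to the minimum allowed value ℏ/2:
ℏ/2 = 5.273e-35 J·s

Since ΔEΔt = 2.449e-34 J·s ≥ 5.273e-35 J·s = ℏ/2,
this satisfies the uncertainty relation.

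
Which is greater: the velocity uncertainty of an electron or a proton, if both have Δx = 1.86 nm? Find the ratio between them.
The electron has the larger minimum velocity uncertainty, by a ratio of 1836.2.

For both particles, Δp_min = ℏ/(2Δx) = 2.835e-26 kg·m/s (same for both).

The velocity uncertainty is Δv = Δp/m:
- electron: Δv = 2.835e-26 / 9.109e-31 = 3.112e+04 m/s = 31.120 km/s
- proton: Δv = 2.835e-26 / 1.673e-27 = 1.695e+01 m/s = 16.949 m/s

Ratio: 3.112e+04 / 1.695e+01 = 1836.2

The lighter particle has larger velocity uncertainty because Δv ∝ 1/m.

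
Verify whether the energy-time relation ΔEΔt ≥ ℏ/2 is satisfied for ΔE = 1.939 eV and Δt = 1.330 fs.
Yes, it satisfies the uncertainty relation.

Calculate the product ΔEΔt:
ΔE = 1.939 eV = 3.107e-19 J
ΔEΔt = (3.107e-19 J) × (1.330e-15 s)
ΔEΔt = 4.132e-34 J·s

Compare to the minimum allowed value ℏ/2:
ℏ/2 = 5.273e-35 J·s

Since ΔEΔt = 4.132e-34 J·s ≥ 5.273e-35 J·s = ℏ/2,
this satisfies the uncertainty relation.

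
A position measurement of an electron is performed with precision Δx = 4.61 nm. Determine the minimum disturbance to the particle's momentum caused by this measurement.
1.144 × 10^-26 kg·m/s

The uncertainty principle implies that measuring position disturbs momentum:
ΔxΔp ≥ ℏ/2

When we measure position with precision Δx, we necessarily introduce a momentum uncertainty:
Δp ≥ ℏ/(2Δx)
Δp_min = (1.055e-34 J·s) / (2 × 4.610e-09 m)
Δp_min = 1.144e-26 kg·m/s

The more precisely we measure position, the greater the momentum disturbance.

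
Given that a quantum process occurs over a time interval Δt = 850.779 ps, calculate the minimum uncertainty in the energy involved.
386.829 neV

Using the energy-time uncertainty principle:
ΔEΔt ≥ ℏ/2

The minimum uncertainty in energy is:
ΔE_min = ℏ/(2Δt)
ΔE_min = (1.055e-34 J·s) / (2 × 8.508e-10 s)
ΔE_min = 6.198e-26 J = 386.829 neV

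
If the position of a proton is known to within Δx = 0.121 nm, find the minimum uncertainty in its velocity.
260.533 m/s

Using the Heisenberg uncertainty principle and Δp = mΔv:
ΔxΔp ≥ ℏ/2
Δx(mΔv) ≥ ℏ/2

The minimum uncertainty in velocity is:
Δv_min = ℏ/(2mΔx)
Δv_min = (1.055e-34 J·s) / (2 × 1.673e-27 kg × 1.210e-10 m)
Δv_min = 2.605e+02 m/s = 260.533 m/s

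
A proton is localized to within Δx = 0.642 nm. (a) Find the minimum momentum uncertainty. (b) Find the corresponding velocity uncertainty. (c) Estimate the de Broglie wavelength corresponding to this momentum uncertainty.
(a) Δp_min = 8.213 × 10^-26 kg·m/s
(b) Δv_min = 49.104 m/s
(c) λ_dB = 8.068 nm

Step-by-step:

(a) From the uncertainty principle:
Δp_min = ℏ/(2Δx) = (1.055e-34 J·s)/(2 × 6.420e-10 m) = 8.213e-26 kg·m/s

(b) The velocity uncertainty:
Δv = Δp/m = (8.213e-26 kg·m/s)/(1.673e-27 kg) = 4.910e+01 m/s = 49.104 m/s

(c) The de Broglie wavelength for this momentum:
λ = h/p = (6.626e-34 J·s)/(8.213e-26 kg·m/s) = 8.068e-09 m = 8.068 nm

Note: The de Broglie wavelength is comparable to the localization size, as expected from wave-particle duality.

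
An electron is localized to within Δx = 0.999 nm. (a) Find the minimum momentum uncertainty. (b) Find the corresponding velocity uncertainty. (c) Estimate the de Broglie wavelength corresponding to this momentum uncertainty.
(a) Δp_min = 5.278 × 10^-26 kg·m/s
(b) Δv_min = 57.942 km/s
(c) λ_dB = 12.554 nm

Step-by-step:

(a) From the uncertainty principle:
Δp_min = ℏ/(2Δx) = (1.055e-34 J·s)/(2 × 9.990e-10 m) = 5.278e-26 kg·m/s

(b) The velocity uncertainty:
Δv = Δp/m = (5.278e-26 kg·m/s)/(9.109e-31 kg) = 5.794e+04 m/s = 57.942 km/s

(c) The de Broglie wavelength for this momentum:
λ = h/p = (6.626e-34 J·s)/(5.278e-26 kg·m/s) = 1.255e-08 m = 12.554 nm

Note: The de Broglie wavelength is comparable to the localization size, as expected from wave-particle duality.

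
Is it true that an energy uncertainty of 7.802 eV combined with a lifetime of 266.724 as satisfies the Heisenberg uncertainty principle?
Yes, it satisfies the uncertainty relation.

Calculate the product ΔEΔt:
ΔE = 7.802 eV = 1.250e-18 J
ΔEΔt = (1.250e-18 J) × (2.667e-16 s)
ΔEΔt = 3.334e-34 J·s

Compare to the minimum allowed value ℏ/2:
ℏ/2 = 5.273e-35 J·s

Since ΔEΔt = 3.334e-34 J·s ≥ 5.273e-35 J·s = ℏ/2,
this satisfies the uncertainty relation.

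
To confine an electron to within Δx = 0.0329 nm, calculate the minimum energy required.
8.800 eV

Localizing a particle requires giving it sufficient momentum uncertainty:

1. From uncertainty principle: Δp ≥ ℏ/(2Δx)
   Δp_min = (1.055e-34 J·s) / (2 × 3.290e-11 m)
   Δp_min = 1.603e-24 kg·m/s

2. This momentum uncertainty corresponds to kinetic energy:
   KE ≈ (Δp)²/(2m) = (1.603e-24)²/(2 × 9.109e-31 kg)
   KE = 1.410e-18 J = 8.800 eV

Tighter localization requires more energy.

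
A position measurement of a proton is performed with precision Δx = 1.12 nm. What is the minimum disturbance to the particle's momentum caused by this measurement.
4.708 × 10^-26 kg·m/s

The uncertainty principle implies that measuring position disturbs momentum:
ΔxΔp ≥ ℏ/2

When we measure position with precision Δx, we necessarily introduce a momentum uncertainty:
Δp ≥ ℏ/(2Δx)
Δp_min = (1.055e-34 J·s) / (2 × 1.120e-09 m)
Δp_min = 4.708e-26 kg·m/s

The more precisely we measure position, the greater the momentum disturbance.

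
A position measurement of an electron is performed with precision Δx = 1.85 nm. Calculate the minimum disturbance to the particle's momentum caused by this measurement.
2.850 × 10^-26 kg·m/s

The uncertainty principle implies that measuring position disturbs momentum:
ΔxΔp ≥ ℏ/2

When we measure position with precision Δx, we necessarily introduce a momentum uncertainty:
Δp ≥ ℏ/(2Δx)
Δp_min = (1.055e-34 J·s) / (2 × 1.850e-09 m)
Δp_min = 2.850e-26 kg·m/s

The more precisely we measure position, the greater the momentum disturbance.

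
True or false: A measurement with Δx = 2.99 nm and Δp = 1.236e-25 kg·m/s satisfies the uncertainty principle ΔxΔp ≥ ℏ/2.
Yes, it satisfies the uncertainty principle.

Calculate the product ΔxΔp:
ΔxΔp = (2.990e-09 m) × (1.236e-25 kg·m/s)
ΔxΔp = 3.696e-34 J·s

Compare to the minimum allowed value ℏ/2:
ℏ/2 = 5.273e-35 J·s

Since ΔxΔp = 3.696e-34 J·s ≥ 5.273e-35 J·s = ℏ/2,
the measurement satisfies the uncertainty principle.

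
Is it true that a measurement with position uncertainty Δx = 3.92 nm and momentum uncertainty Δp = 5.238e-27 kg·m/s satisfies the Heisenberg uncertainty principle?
No, it violates the uncertainty principle (impossible measurement).

Calculate the product ΔxΔp:
ΔxΔp = (3.920e-09 m) × (5.238e-27 kg·m/s)
ΔxΔp = 2.053e-35 J·s

Compare to the minimum allowed value ℏ/2:
ℏ/2 = 5.273e-35 J·s

Since ΔxΔp = 2.053e-35 J·s < 5.273e-35 J·s = ℏ/2,
the measurement violates the uncertainty principle.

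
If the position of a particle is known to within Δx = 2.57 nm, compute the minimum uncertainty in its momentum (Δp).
2.052 × 10^-26 kg·m/s

Using the Heisenberg uncertainty principle:
ΔxΔp ≥ ℏ/2

The minimum uncertainty in momentum is:
Δp_min = ℏ/(2Δx)
Δp_min = (1.055e-34 J·s) / (2 × 2.570e-09 m)
Δp_min = 2.052e-26 kg·m/s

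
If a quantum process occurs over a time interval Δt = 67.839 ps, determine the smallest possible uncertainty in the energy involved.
4.851 μeV

Using the energy-time uncertainty principle:
ΔEΔt ≥ ℏ/2

The minimum uncertainty in energy is:
ΔE_min = ℏ/(2Δt)
ΔE_min = (1.055e-34 J·s) / (2 × 6.784e-11 s)
ΔE_min = 7.773e-25 J = 4.851 μeV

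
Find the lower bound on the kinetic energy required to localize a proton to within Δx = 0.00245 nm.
864.215 meV

Localizing a particle requires giving it sufficient momentum uncertainty:

1. From uncertainty principle: Δp ≥ ℏ/(2Δx)
   Δp_min = (1.055e-34 J·s) / (2 × 2.450e-12 m)
   Δp_min = 2.152e-23 kg·m/s

2. This momentum uncertainty corresponds to kinetic energy:
   KE ≈ (Δp)²/(2m) = (2.152e-23)²/(2 × 1.673e-27 kg)
   KE = 1.385e-19 J = 864.215 meV

Tighter localization requires more energy.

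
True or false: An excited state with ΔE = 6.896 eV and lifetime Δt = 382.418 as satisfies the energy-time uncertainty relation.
Yes, it satisfies the uncertainty relation.

Calculate the product ΔEΔt:
ΔE = 6.896 eV = 1.105e-18 J
ΔEΔt = (1.105e-18 J) × (3.824e-16 s)
ΔEΔt = 4.225e-34 J·s

Compare to the minimum allowed value ℏ/2:
ℏ/2 = 5.273e-35 J·s

Since ΔEΔt = 4.225e-34 J·s ≥ 5.273e-35 J·s = ℏ/2,
this satisfies the uncertainty relation.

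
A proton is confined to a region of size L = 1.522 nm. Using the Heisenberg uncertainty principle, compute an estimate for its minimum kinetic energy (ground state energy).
2.239 μeV

Using the uncertainty principle to estimate ground state energy:

1. The position uncertainty is approximately the confinement size:
   Δx ≈ L = 1.522e-09 m

2. From ΔxΔp ≥ ℏ/2, the minimum momentum uncertainty is:
   Δp ≈ ℏ/(2L) = 3.464e-26 kg·m/s

3. The kinetic energy is approximately:
   KE ≈ (Δp)²/(2m) = (3.464e-26)²/(2 × 1.673e-27 kg)
   KE ≈ 3.588e-25 J = 2.239 μeV

This is an order-of-magnitude estimate of the ground state energy.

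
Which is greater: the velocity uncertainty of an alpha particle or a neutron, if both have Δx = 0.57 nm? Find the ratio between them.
The neutron has the larger minimum velocity uncertainty, by a ratio of 4.0.

For both particles, Δp_min = ℏ/(2Δx) = 9.251e-26 kg·m/s (same for both).

The velocity uncertainty is Δv = Δp/m:
- alpha particle: Δv = 9.251e-26 / 6.645e-27 = 1.392e+01 m/s = 13.922 m/s
- neutron: Δv = 9.251e-26 / 1.675e-27 = 5.523e+01 m/s = 55.230 m/s

Ratio: 5.523e+01 / 1.392e+01 = 4.0

The lighter particle has larger velocity uncertainty because Δv ∝ 1/m.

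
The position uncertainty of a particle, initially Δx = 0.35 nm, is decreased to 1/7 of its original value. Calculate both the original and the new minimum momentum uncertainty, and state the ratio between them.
Original Δp_min = 1.507 × 10^-25 kg·m/s; new Δp'_min = 1.055 × 10^-24 kg·m/s; ratio Δp'_min/Δp_min = 7.

From the uncertainty principle ΔxΔp ≥ ℏ/2, the minimum momentum uncertainty is Δp_min = ℏ/(2Δx).

Original (Δx = 0.35 nm = 3.500e-10 m):
Δp_min = (1.055e-34 J·s)/(2 × 3.500e-10 m) = 1.507e-25 kg·m/s

When Δx → (1/7)Δx:
Δp'_min = ℏ/(2 × (1/7)Δx) = 7 × ℏ/(2Δx) = 7 × Δp_min
Δp'_min = 7 × 1.507e-25 kg·m/s = 1.055e-24 kg·m/s

Since Δp_min ∝ 1/Δx, when Δx is decreased to 1/7 of its original value, Δp_min increases to 7 times its original value.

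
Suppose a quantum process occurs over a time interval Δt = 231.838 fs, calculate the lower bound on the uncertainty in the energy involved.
1.420 meV

Using the energy-time uncertainty principle:
ΔEΔt ≥ ℏ/2

The minimum uncertainty in energy is:
ΔE_min = ℏ/(2Δt)
ΔE_min = (1.055e-34 J·s) / (2 × 2.318e-13 s)
ΔE_min = 2.274e-22 J = 1.420 meV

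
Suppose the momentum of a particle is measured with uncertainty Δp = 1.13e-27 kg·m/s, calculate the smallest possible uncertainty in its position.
46.662 nm

Using the Heisenberg uncertainty principle:
ΔxΔp ≥ ℏ/2

The minimum uncertainty in position is:
Δx_min = ℏ/(2Δp)
Δx_min = (1.055e-34 J·s) / (2 × 1.130e-27 kg·m/s)
Δx_min = 4.666e-08 m = 46.662 nm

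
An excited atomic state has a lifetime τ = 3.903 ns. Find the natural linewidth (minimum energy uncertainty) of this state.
84.321 neV

Using the energy-time uncertainty principle:
ΔEΔt ≥ ℏ/2

The lifetime τ represents the time uncertainty Δt.
The natural linewidth (minimum energy uncertainty) is:

ΔE = ℏ/(2τ)
ΔE = (1.055e-34 J·s) / (2 × 3.903e-09 s)
ΔE = 1.351e-26 J = 84.321 neV

This natural linewidth limits the precision of spectroscopic measurements.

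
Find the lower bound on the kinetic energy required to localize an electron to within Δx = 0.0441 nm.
4.898 eV

Localizing a particle requires giving it sufficient momentum uncertainty:

1. From uncertainty principle: Δp ≥ ℏ/(2Δx)
   Δp_min = (1.055e-34 J·s) / (2 × 4.410e-11 m)
   Δp_min = 1.196e-24 kg·m/s

2. This momentum uncertainty corresponds to kinetic energy:
   KE ≈ (Δp)²/(2m) = (1.196e-24)²/(2 × 9.109e-31 kg)
   KE = 7.847e-19 J = 4.898 eV

Tighter localization requires more energy.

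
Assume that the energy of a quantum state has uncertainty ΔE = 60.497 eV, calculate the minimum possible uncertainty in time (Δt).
5.440 as

Using the energy-time uncertainty principle:
ΔEΔt ≥ ℏ/2

The minimum uncertainty in time is:
Δt_min = ℏ/(2ΔE)
Δt_min = (1.055e-34 J·s) / (2 × 9.693e-18 J)
Δt_min = 5.440e-18 s = 5.440 as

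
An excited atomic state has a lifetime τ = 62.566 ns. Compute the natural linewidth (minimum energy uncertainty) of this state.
5.260 neV

Using the energy-time uncertainty principle:
ΔEΔt ≥ ℏ/2

The lifetime τ represents the time uncertainty Δt.
The natural linewidth (minimum energy uncertainty) is:

ΔE = ℏ/(2τ)
ΔE = (1.055e-34 J·s) / (2 × 6.257e-08 s)
ΔE = 8.428e-28 J = 5.260 neV

This natural linewidth limits the precision of spectroscopic measurements.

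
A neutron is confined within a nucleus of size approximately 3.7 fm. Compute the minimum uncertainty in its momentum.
1.425 × 10^-20 kg·m/s

Using the Heisenberg uncertainty principle:
ΔxΔp ≥ ℏ/2

With Δx ≈ L = 3.700e-15 m (the confinement size):
Δp_min = ℏ/(2Δx)
Δp_min = (1.055e-34 J·s) / (2 × 3.700e-15 m)
Δp_min = 1.425e-20 kg·m/s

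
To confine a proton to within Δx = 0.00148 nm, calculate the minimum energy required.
2.368 eV

Localizing a particle requires giving it sufficient momentum uncertainty:

1. From uncertainty principle: Δp ≥ ℏ/(2Δx)
   Δp_min = (1.055e-34 J·s) / (2 × 1.480e-12 m)
   Δp_min = 3.563e-23 kg·m/s

2. This momentum uncertainty corresponds to kinetic energy:
   KE ≈ (Δp)²/(2m) = (3.563e-23)²/(2 × 1.673e-27 kg)
   KE = 3.794e-19 J = 2.368 eV

Tighter localization requires more energy.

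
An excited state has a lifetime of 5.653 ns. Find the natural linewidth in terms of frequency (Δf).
14.077 MHz

Using the energy-time uncertainty principle and E = hf:
ΔEΔt ≥ ℏ/2
hΔf·Δt ≥ ℏ/2

The minimum frequency uncertainty is:
Δf = ℏ/(2hτ) = 1/(4πτ)
Δf = 1/(4π × 5.653e-09 s)
Δf = 1.408e+07 Hz = 14.077 MHz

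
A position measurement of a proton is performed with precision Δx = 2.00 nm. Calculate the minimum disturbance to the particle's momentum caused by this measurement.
2.636 × 10^-26 kg·m/s

The uncertainty principle implies that measuring position disturbs momentum:
ΔxΔp ≥ ℏ/2

When we measure position with precision Δx, we necessarily introduce a momentum uncertainty:
Δp ≥ ℏ/(2Δx)
Δp_min = (1.055e-34 J·s) / (2 × 2.000e-09 m)
Δp_min = 2.636e-26 kg·m/s

The more precisely we measure position, the greater the momentum disturbance.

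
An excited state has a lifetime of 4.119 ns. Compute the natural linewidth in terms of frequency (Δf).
19.320 MHz

Using the energy-time uncertainty principle and E = hf:
ΔEΔt ≥ ℏ/2
hΔf·Δt ≥ ℏ/2

The minimum frequency uncertainty is:
Δf = ℏ/(2hτ) = 1/(4πτ)
Δf = 1/(4π × 4.119e-09 s)
Δf = 1.932e+07 Hz = 19.320 MHz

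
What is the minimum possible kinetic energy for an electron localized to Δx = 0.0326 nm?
8.962 eV

Localizing a particle requires giving it sufficient momentum uncertainty:

1. From uncertainty principle: Δp ≥ ℏ/(2Δx)
   Δp_min = (1.055e-34 J·s) / (2 × 3.260e-11 m)
   Δp_min = 1.617e-24 kg·m/s

2. This momentum uncertainty corresponds to kinetic energy:
   KE ≈ (Δp)²/(2m) = (1.617e-24)²/(2 × 9.109e-31 kg)
   KE = 1.436e-18 J = 8.962 eV

Tighter localization requires more energy.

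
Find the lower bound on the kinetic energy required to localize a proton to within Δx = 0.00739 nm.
94.987 meV

Localizing a particle requires giving it sufficient momentum uncertainty:

1. From uncertainty principle: Δp ≥ ℏ/(2Δx)
   Δp_min = (1.055e-34 J·s) / (2 × 7.390e-12 m)
   Δp_min = 7.135e-24 kg·m/s

2. This momentum uncertainty corresponds to kinetic energy:
   KE ≈ (Δp)²/(2m) = (7.135e-24)²/(2 × 1.673e-27 kg)
   KE = 1.522e-20 J = 94.987 meV

Tighter localization requires more energy.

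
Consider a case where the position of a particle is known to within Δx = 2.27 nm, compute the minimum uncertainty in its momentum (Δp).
2.323 × 10^-26 kg·m/s

Using the Heisenberg uncertainty principle:
ΔxΔp ≥ ℏ/2

The minimum uncertainty in momentum is:
Δp_min = ℏ/(2Δx)
Δp_min = (1.055e-34 J·s) / (2 × 2.270e-09 m)
Δp_min = 2.323e-26 kg·m/s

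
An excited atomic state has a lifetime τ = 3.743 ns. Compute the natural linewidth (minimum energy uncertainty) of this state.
87.926 neV

Using the energy-time uncertainty principle:
ΔEΔt ≥ ℏ/2

The lifetime τ represents the time uncertainty Δt.
The natural linewidth (minimum energy uncertainty) is:

ΔE = ℏ/(2τ)
ΔE = (1.055e-34 J·s) / (2 × 3.743e-09 s)
ΔE = 1.409e-26 J = 87.926 neV

This natural linewidth limits the precision of spectroscopic measurements.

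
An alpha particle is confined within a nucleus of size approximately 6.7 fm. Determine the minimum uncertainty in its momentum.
7.870 × 10^-21 kg·m/s

Using the Heisenberg uncertainty principle:
ΔxΔp ≥ ℏ/2

With Δx ≈ L = 6.700e-15 m (the confinement size):
Δp_min = ℏ/(2Δx)
Δp_min = (1.055e-34 J·s) / (2 × 6.700e-15 m)
Δp_min = 7.870e-21 kg·m/s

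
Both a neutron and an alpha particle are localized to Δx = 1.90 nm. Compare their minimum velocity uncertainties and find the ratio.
The neutron has the larger minimum velocity uncertainty, by a ratio of 4.0.

For both particles, Δp_min = ℏ/(2Δx) = 2.775e-26 kg·m/s (same for both).

The velocity uncertainty is Δv = Δp/m:
- neutron: Δv = 2.775e-26 / 1.675e-27 = 1.657e+01 m/s = 16.569 m/s
- alpha particle: Δv = 2.775e-26 / 6.645e-27 = 4.177e+00 m/s = 4.177 m/s

Ratio: 1.657e+01 / 4.177e+00 = 4.0

The lighter particle has larger velocity uncertainty because Δv ∝ 1/m.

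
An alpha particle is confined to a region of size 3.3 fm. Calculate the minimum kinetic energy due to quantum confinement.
119.909 keV

Using the uncertainty principle:

1. Position uncertainty: Δx ≈ 3.300e-15 m
2. Minimum momentum uncertainty: Δp = ℏ/(2Δx) = 1.598e-20 kg·m/s
3. Minimum kinetic energy:
   KE = (Δp)²/(2m) = (1.598e-20)²/(2 × 6.645e-27 kg)
   KE = 1.921e-14 J = 119.909 keV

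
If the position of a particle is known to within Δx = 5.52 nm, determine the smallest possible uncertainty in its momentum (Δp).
9.552 × 10^-27 kg·m/s

Using the Heisenberg uncertainty principle:
ΔxΔp ≥ ℏ/2

The minimum uncertainty in momentum is:
Δp_min = ℏ/(2Δx)
Δp_min = (1.055e-34 J·s) / (2 × 5.520e-09 m)
Δp_min = 9.552e-27 kg·m/s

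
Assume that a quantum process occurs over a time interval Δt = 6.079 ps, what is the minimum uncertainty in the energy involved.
54.138 μeV

Using the energy-time uncertainty principle:
ΔEΔt ≥ ℏ/2

The minimum uncertainty in energy is:
ΔE_min = ℏ/(2Δt)
ΔE_min = (1.055e-34 J·s) / (2 × 6.079e-12 s)
ΔE_min = 8.674e-24 J = 54.138 μeV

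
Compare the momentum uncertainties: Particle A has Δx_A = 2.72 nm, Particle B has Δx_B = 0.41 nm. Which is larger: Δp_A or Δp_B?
Particle B has the larger minimum momentum uncertainty, by a factor of 6.63.

For each particle, the minimum momentum uncertainty is Δp_min = ℏ/(2Δx):

Particle A: Δp_A = ℏ/(2×2.720e-09 m) = 1.939e-26 kg·m/s
Particle B: Δp_B = ℏ/(2×4.100e-10 m) = 1.286e-25 kg·m/s

Ratio: Δp_B/Δp_A = 6.63

Since Δp_min ∝ 1/Δx, the particle with smaller position uncertainty (B) has larger momentum uncertainty.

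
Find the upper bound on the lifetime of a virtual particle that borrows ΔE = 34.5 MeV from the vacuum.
9.539 ys

Using the energy-time uncertainty principle:
ΔEΔt ≥ ℏ/2

For a virtual particle borrowing energy ΔE, the maximum lifetime is:
Δt_max = ℏ/(2ΔE)

Converting energy:
ΔE = 34.5 MeV = 5.528e-12 J

Δt_max = (1.055e-34 J·s) / (2 × 5.528e-12 J)
Δt_max = 9.539e-24 s = 9.539 ys

Virtual particles with higher borrowed energy exist for shorter times.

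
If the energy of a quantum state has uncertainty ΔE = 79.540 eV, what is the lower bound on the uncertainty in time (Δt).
4.138 as

Using the energy-time uncertainty principle:
ΔEΔt ≥ ℏ/2

The minimum uncertainty in time is:
Δt_min = ℏ/(2ΔE)
Δt_min = (1.055e-34 J·s) / (2 × 1.274e-17 J)
Δt_min = 4.138e-18 s = 4.138 as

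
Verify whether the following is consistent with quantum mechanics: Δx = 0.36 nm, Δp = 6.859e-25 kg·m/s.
Yes, it satisfies the uncertainty principle.

Calculate the product ΔxΔp:
ΔxΔp = (3.600e-10 m) × (6.859e-25 kg·m/s)
ΔxΔp = 2.469e-34 J·s

Compare to the minimum allowed value ℏ/2:
ℏ/2 = 5.273e-35 J·s

Since ΔxΔp = 2.469e-34 J·s ≥ 5.273e-35 J·s = ℏ/2,
the measurement satisfies the uncertainty principle.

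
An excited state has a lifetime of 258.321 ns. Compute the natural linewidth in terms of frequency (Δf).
308.057 kHz

Using the energy-time uncertainty principle and E = hf:
ΔEΔt ≥ ℏ/2
hΔf·Δt ≥ ℏ/2

The minimum frequency uncertainty is:
Δf = ℏ/(2hτ) = 1/(4πτ)
Δf = 1/(4π × 2.583e-07 s)
Δf = 3.081e+05 Hz = 308.057 kHz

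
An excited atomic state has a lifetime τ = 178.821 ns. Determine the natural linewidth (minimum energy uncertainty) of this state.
1.840 neV

Using the energy-time uncertainty principle:
ΔEΔt ≥ ℏ/2

The lifetime τ represents the time uncertainty Δt.
The natural linewidth (minimum energy uncertainty) is:

ΔE = ℏ/(2τ)
ΔE = (1.055e-34 J·s) / (2 × 1.788e-07 s)
ΔE = 2.949e-28 J = 1.840 neV

This natural linewidth limits the precision of spectroscopic measurements.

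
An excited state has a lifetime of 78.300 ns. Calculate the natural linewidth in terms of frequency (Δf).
1.016 MHz

Using the energy-time uncertainty principle and E = hf:
ΔEΔt ≥ ℏ/2
hΔf·Δt ≥ ℏ/2

The minimum frequency uncertainty is:
Δf = ℏ/(2hτ) = 1/(4πτ)
Δf = 1/(4π × 7.830e-08 s)
Δf = 1.016e+06 Hz = 1.016 MHz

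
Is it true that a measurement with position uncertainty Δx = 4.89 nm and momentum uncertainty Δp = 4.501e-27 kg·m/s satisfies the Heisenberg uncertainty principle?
No, it violates the uncertainty principle (impossible measurement).

Calculate the product ΔxΔp:
ΔxΔp = (4.890e-09 m) × (4.501e-27 kg·m/s)
ΔxΔp = 2.201e-35 J·s

Compare to the minimum allowed value ℏ/2:
ℏ/2 = 5.273e-35 J·s

Since ΔxΔp = 2.201e-35 J·s < 5.273e-35 J·s = ℏ/2,
the measurement violates the uncertainty principle.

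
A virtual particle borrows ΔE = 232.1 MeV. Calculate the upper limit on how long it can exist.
1.418 ys

Using the energy-time uncertainty principle:
ΔEΔt ≥ ℏ/2

For a virtual particle borrowing energy ΔE, the maximum lifetime is:
Δt_max = ℏ/(2ΔE)

Converting energy:
ΔE = 232.1 MeV = 3.719e-11 J

Δt_max = (1.055e-34 J·s) / (2 × 3.719e-11 J)
Δt_max = 1.418e-24 s = 1.418 ys

Virtual particles with higher borrowed energy exist for shorter times.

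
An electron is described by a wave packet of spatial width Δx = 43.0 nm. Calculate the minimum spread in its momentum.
1.226 × 10^-27 kg·m/s

For a wave packet, the spatial width Δx and momentum spread Δp are related by the uncertainty principle:
ΔxΔp ≥ ℏ/2

The minimum momentum spread is:
Δp_min = ℏ/(2Δx)
Δp_min = (1.055e-34 J·s) / (2 × 4.300e-08 m)
Δp_min = 1.226e-27 kg·m/s

A wave packet cannot have both a well-defined position and well-defined momentum.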